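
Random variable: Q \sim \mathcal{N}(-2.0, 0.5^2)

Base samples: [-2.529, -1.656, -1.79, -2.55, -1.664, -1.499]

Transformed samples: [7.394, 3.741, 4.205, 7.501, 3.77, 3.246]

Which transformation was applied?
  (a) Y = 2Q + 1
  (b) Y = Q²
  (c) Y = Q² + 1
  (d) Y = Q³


Checking option (c) Y = Q² + 1:
  Q = -2.529 -> Y = 7.394 ✓
  Q = -1.656 -> Y = 3.741 ✓
  Q = -1.79 -> Y = 4.205 ✓
All samples match this transformation.

(c) Q² + 1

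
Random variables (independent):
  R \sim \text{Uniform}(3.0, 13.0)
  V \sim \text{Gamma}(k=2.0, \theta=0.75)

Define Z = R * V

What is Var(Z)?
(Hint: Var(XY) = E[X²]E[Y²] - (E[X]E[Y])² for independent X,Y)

Var(XY) = E[X²]E[Y²] - (E[X]E[Y])²
E[R] = 8, Var(R) = 8.3333333
E[V] = 1.5, Var(V) = 1.125
E[R²] = 8.3333333 + 8² = 72.333333
E[V²] = 1.125 + 1.5² = 3.375
Var(Z) = 72.333333*3.375 - (8*1.5)²
= 244.125 - 144 = 100.125

100.125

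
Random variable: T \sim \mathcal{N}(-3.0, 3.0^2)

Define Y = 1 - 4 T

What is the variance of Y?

For Y = aT + b: Var(Y) = a² * Var(T)
Var(T) = 3.0^2 = 9
Var(Y) = (-4)² * 9 = 16 * 9 = 144

144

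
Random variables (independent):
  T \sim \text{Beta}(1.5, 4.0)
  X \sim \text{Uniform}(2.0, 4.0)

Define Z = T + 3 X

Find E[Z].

E[Z] = 1*E[T] + 3*E[X]
E[T] = 0.27272727
E[X] = 3
E[Z] = 1*0.27272727 + 3*3 = 9.2727273

9.2727273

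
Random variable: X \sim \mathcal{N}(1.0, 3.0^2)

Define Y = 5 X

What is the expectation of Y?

For Y = 5X:
E[Y] = 5 * E[X]
E[X] = 1.0 = 1
E[Y] = 5 * 1 = 5

5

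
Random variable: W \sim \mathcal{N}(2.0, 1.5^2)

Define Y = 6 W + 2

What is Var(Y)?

For Y = aW + b: Var(Y) = a² * Var(W)
Var(W) = 1.5^2 = 2.25
Var(Y) = 6² * 2.25 = 36 * 2.25 = 81

81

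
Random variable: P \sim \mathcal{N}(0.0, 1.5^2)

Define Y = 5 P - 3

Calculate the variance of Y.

For Y = aP + b: Var(Y) = a² * Var(P)
Var(P) = 1.5^2 = 2.25
Var(Y) = 5² * 2.25 = 25 * 2.25 = 56.25

56.25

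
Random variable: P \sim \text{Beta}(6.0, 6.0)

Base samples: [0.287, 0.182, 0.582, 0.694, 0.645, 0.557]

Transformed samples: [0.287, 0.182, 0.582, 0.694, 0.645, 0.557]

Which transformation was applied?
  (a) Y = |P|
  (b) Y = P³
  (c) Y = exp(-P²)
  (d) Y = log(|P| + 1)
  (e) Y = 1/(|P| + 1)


Checking option (a) Y = |P|:
  P = 0.287 -> Y = 0.287 ✓
  P = 0.182 -> Y = 0.182 ✓
  P = 0.582 -> Y = 0.582 ✓
All samples match this transformation.

(a) |P|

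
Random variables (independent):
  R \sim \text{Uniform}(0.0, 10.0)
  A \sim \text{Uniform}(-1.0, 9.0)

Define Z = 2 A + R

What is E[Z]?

E[Z] = 1*E[R] + 2*E[A]
E[R] = 5
E[A] = 4
E[Z] = 1*5 + 2*4 = 13

13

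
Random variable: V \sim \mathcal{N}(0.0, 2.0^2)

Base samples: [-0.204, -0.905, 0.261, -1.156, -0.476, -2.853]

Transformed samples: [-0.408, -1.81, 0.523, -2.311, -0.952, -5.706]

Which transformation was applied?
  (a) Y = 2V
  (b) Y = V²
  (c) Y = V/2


Checking option (a) Y = 2V:
  V = -0.204 -> Y = -0.408 ✓
  V = -0.905 -> Y = -1.81 ✓
  V = 0.261 -> Y = 0.523 ✓
All samples match this transformation.

(a) 2V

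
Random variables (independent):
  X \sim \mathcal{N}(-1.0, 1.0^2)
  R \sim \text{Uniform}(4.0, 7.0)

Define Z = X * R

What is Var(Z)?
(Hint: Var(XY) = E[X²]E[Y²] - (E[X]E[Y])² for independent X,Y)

Var(XY) = E[X²]E[Y²] - (E[X]E[Y])²
E[X] = -1, Var(X) = 1
E[R] = 5.5, Var(R) = 0.75
E[X²] = 1 + (-1)² = 2
E[R²] = 0.75 + 5.5² = 31
Var(Z) = 2*31 - (-1*5.5)²
= 62 - 30.25 = 31.75

31.75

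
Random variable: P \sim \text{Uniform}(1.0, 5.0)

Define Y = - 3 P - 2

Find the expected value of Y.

For Y = -3P - 2:
E[Y] = -3 * E[P] - 2
E[P] = (1 + 5)/2 = 3
E[Y] = -3 * 3 - 2 = -11

-11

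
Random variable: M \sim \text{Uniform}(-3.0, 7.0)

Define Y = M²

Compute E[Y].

Using E[X²] = Var(X) + (E[X])²:
E[M] = 2
Var(M) = (7 + 3)^2/12 = 8.3333333
E[M²] = 8.3333333 + 2² = 8.3333333 + 4 = 12.333333

12.333333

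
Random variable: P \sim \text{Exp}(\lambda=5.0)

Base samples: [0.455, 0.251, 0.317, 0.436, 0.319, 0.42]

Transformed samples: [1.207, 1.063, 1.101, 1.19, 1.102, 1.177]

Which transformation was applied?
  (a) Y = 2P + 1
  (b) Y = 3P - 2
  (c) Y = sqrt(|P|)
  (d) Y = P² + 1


Checking option (d) Y = P² + 1:
  P = 0.455 -> Y = 1.207 ✓
  P = 0.251 -> Y = 1.063 ✓
  P = 0.317 -> Y = 1.101 ✓
All samples match this transformation.

(d) P² + 1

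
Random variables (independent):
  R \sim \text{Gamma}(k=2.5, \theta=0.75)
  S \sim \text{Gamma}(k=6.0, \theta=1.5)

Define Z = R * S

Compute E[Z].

For independent RVs: E[XY] = E[X]*E[Y]
E[R] = 1.875
E[S] = 9
E[Z] = 1.875 * 9 = 16.875

16.875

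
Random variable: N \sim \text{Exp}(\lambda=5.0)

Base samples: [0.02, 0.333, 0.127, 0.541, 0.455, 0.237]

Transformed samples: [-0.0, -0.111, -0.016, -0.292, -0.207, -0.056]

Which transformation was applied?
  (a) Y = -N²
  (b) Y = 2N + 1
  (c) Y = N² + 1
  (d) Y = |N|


Checking option (a) Y = -N²:
  N = 0.02 -> Y = -0.0 ✓
  N = 0.333 -> Y = -0.111 ✓
  N = 0.127 -> Y = -0.016 ✓
All samples match this transformation.

(a) -N²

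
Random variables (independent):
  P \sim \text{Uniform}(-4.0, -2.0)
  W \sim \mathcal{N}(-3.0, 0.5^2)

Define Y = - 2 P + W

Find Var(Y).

For independent RVs: Var(aX + bY) = a²Var(X) + b²Var(Y)
Var(P) = 0.33333333
Var(W) = 0.25
Var(Y) = (-2)²*0.33333333 + 1²*0.25
= 4*0.33333333 + 1*0.25 = 1.5833333

1.5833333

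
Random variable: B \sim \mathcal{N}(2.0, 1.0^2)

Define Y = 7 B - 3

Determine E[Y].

For Y = 7B - 3:
E[Y] = 7 * E[B] - 3
E[B] = 2.0 = 2
E[Y] = 7 * 2 - 3 = 11

11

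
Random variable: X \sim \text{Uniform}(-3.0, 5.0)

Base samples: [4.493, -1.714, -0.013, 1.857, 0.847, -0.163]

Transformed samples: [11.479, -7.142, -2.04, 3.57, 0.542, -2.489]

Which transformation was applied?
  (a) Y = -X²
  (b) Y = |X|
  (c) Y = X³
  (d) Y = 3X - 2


Checking option (d) Y = 3X - 2:
  X = 4.493 -> Y = 11.479 ✓
  X = -1.714 -> Y = -7.142 ✓
  X = -0.013 -> Y = -2.04 ✓
All samples match this transformation.

(d) 3X - 2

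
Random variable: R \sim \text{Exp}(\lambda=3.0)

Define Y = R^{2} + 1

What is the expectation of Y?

E[Y] = 1*E[R²] + 1
E[R] = 0.33333333
E[R²] = Var(R) + (E[R])² = 0.11111111 + 0.11111111 = 0.22222222
E[Y] = 1*0.22222222 + 1 = 1.2222222

1.2222222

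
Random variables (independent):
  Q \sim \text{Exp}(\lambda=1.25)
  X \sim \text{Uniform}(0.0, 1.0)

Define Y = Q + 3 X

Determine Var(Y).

For independent RVs: Var(aX + bY) = a²Var(X) + b²Var(Y)
Var(Q) = 0.64
Var(X) = 0.083333333
Var(Y) = 1²*0.64 + 3²*0.083333333
= 1*0.64 + 9*0.083333333 = 1.39

1.39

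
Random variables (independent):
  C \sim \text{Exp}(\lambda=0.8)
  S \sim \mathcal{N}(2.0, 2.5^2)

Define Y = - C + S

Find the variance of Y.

For independent RVs: Var(aX + bY) = a²Var(X) + b²Var(Y)
Var(C) = 1.5625
Var(S) = 6.25
Var(Y) = (-1)²*1.5625 + 1²*6.25
= 1*1.5625 + 1*6.25 = 7.8125

7.8125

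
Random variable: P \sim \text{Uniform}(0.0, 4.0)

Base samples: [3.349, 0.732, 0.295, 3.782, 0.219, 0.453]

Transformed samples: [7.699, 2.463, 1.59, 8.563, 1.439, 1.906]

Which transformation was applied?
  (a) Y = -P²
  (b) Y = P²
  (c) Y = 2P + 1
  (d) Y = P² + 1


Checking option (c) Y = 2P + 1:
  P = 3.349 -> Y = 7.699 ✓
  P = 0.732 -> Y = 2.463 ✓
  P = 0.295 -> Y = 1.59 ✓
All samples match this transformation.

(c) 2P + 1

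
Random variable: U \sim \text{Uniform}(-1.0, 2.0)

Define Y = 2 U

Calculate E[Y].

For Y = 2U:
E[Y] = 2 * E[U]
E[U] = (-1 + 2)/2 = 0.5
E[Y] = 2 * 0.5 = 1

1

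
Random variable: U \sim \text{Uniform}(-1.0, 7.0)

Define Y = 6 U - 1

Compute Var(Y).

For Y = aU + b: Var(Y) = a² * Var(U)
Var(U) = (7 + 1)^2/12 = 5.3333333
Var(Y) = 6² * 5.3333333 = 36 * 5.3333333 = 192

192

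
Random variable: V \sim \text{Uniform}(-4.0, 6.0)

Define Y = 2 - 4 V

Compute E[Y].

For Y = -4V + 2:
E[Y] = -4 * E[V] + 2
E[V] = (-4 + 6)/2 = 1
E[Y] = -4 * 1 + 2 = -2

-2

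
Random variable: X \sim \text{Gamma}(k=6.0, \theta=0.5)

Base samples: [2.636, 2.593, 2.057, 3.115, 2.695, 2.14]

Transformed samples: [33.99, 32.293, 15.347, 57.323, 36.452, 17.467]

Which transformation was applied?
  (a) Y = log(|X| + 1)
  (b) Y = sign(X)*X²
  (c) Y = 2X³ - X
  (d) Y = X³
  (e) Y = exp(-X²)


Checking option (c) Y = 2X³ - X:
  X = 2.636 -> Y = 33.99 ✓
  X = 2.593 -> Y = 32.293 ✓
  X = 2.057 -> Y = 15.347 ✓
All samples match this transformation.

(c) 2X³ - X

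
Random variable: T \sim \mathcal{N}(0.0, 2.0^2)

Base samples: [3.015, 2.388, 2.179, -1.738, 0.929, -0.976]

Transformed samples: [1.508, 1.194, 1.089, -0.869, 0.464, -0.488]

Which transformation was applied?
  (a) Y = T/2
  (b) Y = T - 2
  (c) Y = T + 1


Checking option (a) Y = T/2:
  T = 3.015 -> Y = 1.508 ✓
  T = 2.388 -> Y = 1.194 ✓
  T = 2.179 -> Y = 1.089 ✓
All samples match this transformation.

(a) T/2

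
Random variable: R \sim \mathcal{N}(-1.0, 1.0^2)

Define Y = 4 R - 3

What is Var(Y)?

For Y = aR + b: Var(Y) = a² * Var(R)
Var(R) = 1.0^2 = 1
Var(Y) = 4² * 1 = 16 * 1 = 16

16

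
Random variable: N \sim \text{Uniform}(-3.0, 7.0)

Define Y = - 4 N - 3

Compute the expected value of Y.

For Y = -4N - 3:
E[Y] = -4 * E[N] - 3
E[N] = (-3 + 7)/2 = 2
E[Y] = -4 * 2 - 3 = -11

-11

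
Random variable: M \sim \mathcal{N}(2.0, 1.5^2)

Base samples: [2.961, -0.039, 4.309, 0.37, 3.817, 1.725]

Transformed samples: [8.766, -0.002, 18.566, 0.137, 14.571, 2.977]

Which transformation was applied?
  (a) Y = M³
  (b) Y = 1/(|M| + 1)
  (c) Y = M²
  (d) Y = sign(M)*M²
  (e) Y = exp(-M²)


Checking option (d) Y = sign(M)*M²:
  M = 2.961 -> Y = 8.766 ✓
  M = -0.039 -> Y = -0.002 ✓
  M = 4.309 -> Y = 18.566 ✓
All samples match this transformation.

(d) sign(M)*M²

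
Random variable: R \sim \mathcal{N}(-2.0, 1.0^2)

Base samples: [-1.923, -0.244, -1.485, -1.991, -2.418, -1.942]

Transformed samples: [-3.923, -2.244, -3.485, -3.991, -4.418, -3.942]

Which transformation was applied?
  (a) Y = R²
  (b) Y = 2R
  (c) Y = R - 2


Checking option (c) Y = R - 2:
  R = -1.923 -> Y = -3.923 ✓
  R = -0.244 -> Y = -2.244 ✓
  R = -1.485 -> Y = -3.485 ✓
All samples match this transformation.

(c) R - 2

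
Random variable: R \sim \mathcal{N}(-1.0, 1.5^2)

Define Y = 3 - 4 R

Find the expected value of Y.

For Y = -4R + 3:
E[Y] = -4 * E[R] + 3
E[R] = -1.0 = -1
E[Y] = -4 * (-1) + 3 = 7

7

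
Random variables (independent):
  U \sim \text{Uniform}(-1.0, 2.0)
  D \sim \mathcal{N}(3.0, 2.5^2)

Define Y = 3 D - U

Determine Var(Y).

For independent RVs: Var(aX + bY) = a²Var(X) + b²Var(Y)
Var(U) = 0.75
Var(D) = 6.25
Var(Y) = (-1)²*0.75 + 3²*6.25
= 1*0.75 + 9*6.25 = 57

57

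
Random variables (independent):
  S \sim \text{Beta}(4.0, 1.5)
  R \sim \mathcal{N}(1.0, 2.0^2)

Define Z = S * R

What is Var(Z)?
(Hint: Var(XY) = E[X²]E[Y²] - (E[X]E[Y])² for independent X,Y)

Var(XY) = E[X²]E[Y²] - (E[X]E[Y])²
E[S] = 0.72727273, Var(S) = 0.03051494
E[R] = 1, Var(R) = 4
E[S²] = 0.03051494 + 0.72727273² = 0.55944056
E[R²] = 4 + 1² = 5
Var(Z) = 0.55944056*5 - (0.72727273*1)²
= 2.7972028 - 0.52892562 = 2.2682772

2.2682772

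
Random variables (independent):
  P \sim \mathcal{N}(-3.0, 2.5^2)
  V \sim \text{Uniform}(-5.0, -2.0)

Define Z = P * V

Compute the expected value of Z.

For independent RVs: E[XY] = E[X]*E[Y]
E[P] = -3
E[V] = -3.5
E[Z] = -3 * (-3.5) = 10.5

10.5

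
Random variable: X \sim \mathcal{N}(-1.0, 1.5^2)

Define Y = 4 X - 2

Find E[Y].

For Y = 4X - 2:
E[Y] = 4 * E[X] - 2
E[X] = -1.0 = -1
E[Y] = 4 * (-1) - 2 = -6

-6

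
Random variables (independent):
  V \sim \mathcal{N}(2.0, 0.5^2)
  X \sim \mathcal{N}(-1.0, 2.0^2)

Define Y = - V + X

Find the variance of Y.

For independent RVs: Var(aX + bY) = a²Var(X) + b²Var(Y)
Var(V) = 0.25
Var(X) = 4
Var(Y) = (-1)²*0.25 + 1²*4
= 1*0.25 + 1*4 = 4.25

4.25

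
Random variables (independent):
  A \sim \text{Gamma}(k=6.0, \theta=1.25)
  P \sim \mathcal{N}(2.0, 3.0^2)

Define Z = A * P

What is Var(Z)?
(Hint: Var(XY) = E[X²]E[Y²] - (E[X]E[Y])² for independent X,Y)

Var(XY) = E[X²]E[Y²] - (E[X]E[Y])²
E[A] = 7.5, Var(A) = 9.375
E[P] = 2, Var(P) = 9
E[A²] = 9.375 + 7.5² = 65.625
E[P²] = 9 + 2² = 13
Var(Z) = 65.625*13 - (7.5*2)²
= 853.125 - 225 = 628.125

628.125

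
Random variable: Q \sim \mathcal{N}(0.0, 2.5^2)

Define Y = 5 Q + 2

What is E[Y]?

For Y = 5Q + 2:
E[Y] = 5 * E[Q] + 2
E[Q] = 0.0 = 0
E[Y] = 5 * 0 + 2 = 2

2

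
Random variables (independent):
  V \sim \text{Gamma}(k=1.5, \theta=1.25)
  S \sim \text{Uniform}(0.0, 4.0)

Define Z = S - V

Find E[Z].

E[Z] = -1*E[V] + 1*E[S]
E[V] = 1.875
E[S] = 2
E[Z] = -1*1.875 + 1*2 = 0.125

0.125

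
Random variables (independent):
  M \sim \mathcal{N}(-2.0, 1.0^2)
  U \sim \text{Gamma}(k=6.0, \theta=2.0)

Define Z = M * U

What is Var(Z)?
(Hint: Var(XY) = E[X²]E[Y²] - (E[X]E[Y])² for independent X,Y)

Var(XY) = E[X²]E[Y²] - (E[X]E[Y])²
E[M] = -2, Var(M) = 1
E[U] = 12, Var(U) = 24
E[M²] = 1 + (-2)² = 5
E[U²] = 24 + 12² = 168
Var(Z) = 5*168 - (-2*12)²
= 840 - 576 = 264

264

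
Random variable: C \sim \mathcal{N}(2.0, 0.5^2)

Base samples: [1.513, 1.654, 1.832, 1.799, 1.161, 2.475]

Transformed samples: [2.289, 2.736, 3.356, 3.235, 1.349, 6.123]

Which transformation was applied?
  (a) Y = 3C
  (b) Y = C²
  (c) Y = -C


Checking option (b) Y = C²:
  C = 1.513 -> Y = 2.289 ✓
  C = 1.654 -> Y = 2.736 ✓
  C = 1.832 -> Y = 3.356 ✓
All samples match this transformation.

(b) C²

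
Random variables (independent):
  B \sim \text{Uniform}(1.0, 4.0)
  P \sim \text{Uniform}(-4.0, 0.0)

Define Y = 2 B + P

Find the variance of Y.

For independent RVs: Var(aX + bY) = a²Var(X) + b²Var(Y)
Var(B) = 0.75
Var(P) = 1.3333333
Var(Y) = 2²*0.75 + 1²*1.3333333
= 4*0.75 + 1*1.3333333 = 4.3333333

4.3333333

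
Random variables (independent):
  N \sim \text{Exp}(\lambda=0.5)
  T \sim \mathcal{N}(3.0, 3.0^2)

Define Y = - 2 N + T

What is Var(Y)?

For independent RVs: Var(aX + bY) = a²Var(X) + b²Var(Y)
Var(N) = 4
Var(T) = 9
Var(Y) = (-2)²*4 + 1²*9
= 4*4 + 1*9 = 25

25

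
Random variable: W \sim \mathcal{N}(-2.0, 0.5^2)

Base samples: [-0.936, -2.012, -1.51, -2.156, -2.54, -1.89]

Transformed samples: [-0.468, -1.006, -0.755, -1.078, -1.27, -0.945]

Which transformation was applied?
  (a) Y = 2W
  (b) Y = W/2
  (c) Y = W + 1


Checking option (b) Y = W/2:
  W = -0.936 -> Y = -0.468 ✓
  W = -2.012 -> Y = -1.006 ✓
  W = -1.51 -> Y = -0.755 ✓
All samples match this transformation.

(b) W/2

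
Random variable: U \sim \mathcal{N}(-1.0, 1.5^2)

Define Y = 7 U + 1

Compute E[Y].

For Y = 7U + 1:
E[Y] = 7 * E[U] + 1
E[U] = -1.0 = -1
E[Y] = 7 * (-1) + 1 = -6

-6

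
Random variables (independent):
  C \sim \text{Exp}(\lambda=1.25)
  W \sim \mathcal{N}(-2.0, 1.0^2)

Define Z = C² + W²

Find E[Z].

E[Z] = E[C²] + E[W²]
E[C²] = Var(C) + E[C]² = 0.64 + 0.64 = 1.28
E[W²] = Var(W) + E[W]² = 1 + 4 = 5
E[Z] = 1.28 + 5 = 6.28

6.28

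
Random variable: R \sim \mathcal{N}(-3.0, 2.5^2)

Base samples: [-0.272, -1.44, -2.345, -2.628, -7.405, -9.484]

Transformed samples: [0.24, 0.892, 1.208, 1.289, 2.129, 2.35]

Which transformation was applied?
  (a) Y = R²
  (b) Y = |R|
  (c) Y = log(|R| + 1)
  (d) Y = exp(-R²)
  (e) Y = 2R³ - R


Checking option (c) Y = log(|R| + 1):
  R = -0.272 -> Y = 0.24 ✓
  R = -1.44 -> Y = 0.892 ✓
  R = -2.345 -> Y = 1.208 ✓
All samples match this transformation.

(c) log(|R| + 1)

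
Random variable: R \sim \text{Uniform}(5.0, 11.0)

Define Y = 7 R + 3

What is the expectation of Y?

For Y = 7R + 3:
E[Y] = 7 * E[R] + 3
E[R] = (5 + 11)/2 = 8
E[Y] = 7 * 8 + 3 = 59

59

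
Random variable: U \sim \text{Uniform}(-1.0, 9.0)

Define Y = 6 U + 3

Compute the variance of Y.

For Y = aU + b: Var(Y) = a² * Var(U)
Var(U) = (9 + 1)^2/12 = 8.3333333
Var(Y) = 6² * 8.3333333 = 36 * 8.3333333 = 300

300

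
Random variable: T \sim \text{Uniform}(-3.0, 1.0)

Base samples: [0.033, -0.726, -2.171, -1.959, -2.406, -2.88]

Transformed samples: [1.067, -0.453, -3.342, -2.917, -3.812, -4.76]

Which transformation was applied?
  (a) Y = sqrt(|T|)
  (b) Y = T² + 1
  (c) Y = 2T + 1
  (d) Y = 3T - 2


Checking option (c) Y = 2T + 1:
  T = 0.033 -> Y = 1.067 ✓
  T = -0.726 -> Y = -0.453 ✓
  T = -2.171 -> Y = -3.342 ✓
All samples match this transformation.

(c) 2T + 1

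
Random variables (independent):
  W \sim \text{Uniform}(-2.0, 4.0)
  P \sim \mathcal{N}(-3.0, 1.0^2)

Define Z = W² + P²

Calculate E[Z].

E[Z] = E[W²] + E[P²]
E[W²] = Var(W) + E[W]² = 3 + 1 = 4
E[P²] = Var(P) + E[P]² = 1 + 9 = 10
E[Z] = 4 + 10 = 14

14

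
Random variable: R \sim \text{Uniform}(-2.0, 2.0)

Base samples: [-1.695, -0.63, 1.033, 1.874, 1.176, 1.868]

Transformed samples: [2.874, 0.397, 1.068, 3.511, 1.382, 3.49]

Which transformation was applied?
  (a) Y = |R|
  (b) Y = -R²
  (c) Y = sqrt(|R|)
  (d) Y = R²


Checking option (d) Y = R²:
  R = -1.695 -> Y = 2.874 ✓
  R = -0.63 -> Y = 0.397 ✓
  R = 1.033 -> Y = 1.068 ✓
All samples match this transformation.

(d) R²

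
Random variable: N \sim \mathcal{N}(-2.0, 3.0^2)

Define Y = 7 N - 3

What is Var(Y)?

For Y = aN + b: Var(Y) = a² * Var(N)
Var(N) = 3.0^2 = 9
Var(Y) = 7² * 9 = 49 * 9 = 441

441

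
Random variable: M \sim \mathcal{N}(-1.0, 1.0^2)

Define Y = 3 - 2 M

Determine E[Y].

For Y = -2M + 3:
E[Y] = -2 * E[M] + 3
E[M] = -1.0 = -1
E[Y] = -2 * (-1) + 3 = 5

5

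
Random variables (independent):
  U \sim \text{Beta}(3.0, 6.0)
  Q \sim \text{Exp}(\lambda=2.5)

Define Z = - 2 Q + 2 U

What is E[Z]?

E[Z] = 2*E[U] - 2*E[Q]
E[U] = 0.33333333
E[Q] = 0.4
E[Z] = 2*0.33333333 - 2*0.4 = -0.13333333

-0.13333333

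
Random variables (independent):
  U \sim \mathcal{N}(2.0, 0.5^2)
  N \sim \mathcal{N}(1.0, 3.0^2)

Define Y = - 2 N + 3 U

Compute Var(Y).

For independent RVs: Var(aX + bY) = a²Var(X) + b²Var(Y)
Var(U) = 0.25
Var(N) = 9
Var(Y) = 3²*0.25 + (-2)²*9
= 9*0.25 + 4*9 = 38.25

38.25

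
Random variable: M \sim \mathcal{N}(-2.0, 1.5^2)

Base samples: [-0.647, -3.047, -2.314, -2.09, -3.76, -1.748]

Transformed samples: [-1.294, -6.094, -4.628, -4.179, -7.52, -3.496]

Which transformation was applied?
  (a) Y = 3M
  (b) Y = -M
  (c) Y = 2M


Checking option (c) Y = 2M:
  M = -0.647 -> Y = -1.294 ✓
  M = -3.047 -> Y = -6.094 ✓
  M = -2.314 -> Y = -4.628 ✓
All samples match this transformation.

(c) 2M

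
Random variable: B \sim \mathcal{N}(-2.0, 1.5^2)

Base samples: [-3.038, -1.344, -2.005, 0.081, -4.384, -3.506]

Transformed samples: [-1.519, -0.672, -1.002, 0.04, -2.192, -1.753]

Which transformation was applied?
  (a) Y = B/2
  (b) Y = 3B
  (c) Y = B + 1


Checking option (a) Y = B/2:
  B = -3.038 -> Y = -1.519 ✓
  B = -1.344 -> Y = -0.672 ✓
  B = -2.005 -> Y = -1.002 ✓
All samples match this transformation.

(a) B/2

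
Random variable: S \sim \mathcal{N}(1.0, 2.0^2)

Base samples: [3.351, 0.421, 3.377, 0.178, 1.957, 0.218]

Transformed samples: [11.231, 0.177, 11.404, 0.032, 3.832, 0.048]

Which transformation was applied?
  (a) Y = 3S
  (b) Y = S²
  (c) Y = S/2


Checking option (b) Y = S²:
  S = 3.351 -> Y = 11.231 ✓
  S = 0.421 -> Y = 0.177 ✓
  S = 3.377 -> Y = 11.404 ✓
All samples match this transformation.

(b) S²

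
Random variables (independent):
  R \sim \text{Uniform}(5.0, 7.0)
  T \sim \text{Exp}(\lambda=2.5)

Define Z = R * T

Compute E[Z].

For independent RVs: E[XY] = E[X]*E[Y]
E[R] = 6
E[T] = 0.4
E[Z] = 6 * 0.4 = 2.4

2.4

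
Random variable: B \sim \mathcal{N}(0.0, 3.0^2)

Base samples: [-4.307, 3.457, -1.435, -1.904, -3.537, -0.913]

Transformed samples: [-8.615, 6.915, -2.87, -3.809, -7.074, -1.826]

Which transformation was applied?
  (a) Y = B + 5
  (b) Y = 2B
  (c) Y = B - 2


Checking option (b) Y = 2B:
  B = -4.307 -> Y = -8.615 ✓
  B = 3.457 -> Y = 6.915 ✓
  B = -1.435 -> Y = -2.87 ✓
All samples match this transformation.

(b) 2B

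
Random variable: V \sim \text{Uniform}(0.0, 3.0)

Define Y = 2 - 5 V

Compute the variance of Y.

For Y = aV + b: Var(Y) = a² * Var(V)
Var(V) = (3 - 0)^2/12 = 0.75
Var(Y) = (-5)² * 0.75 = 25 * 0.75 = 18.75

18.75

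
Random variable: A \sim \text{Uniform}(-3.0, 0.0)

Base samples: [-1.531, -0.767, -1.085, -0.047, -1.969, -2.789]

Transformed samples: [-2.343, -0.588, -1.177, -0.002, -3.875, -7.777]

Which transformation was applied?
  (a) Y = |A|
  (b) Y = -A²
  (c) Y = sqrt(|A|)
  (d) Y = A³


Checking option (b) Y = -A²:
  A = -1.531 -> Y = -2.343 ✓
  A = -0.767 -> Y = -0.588 ✓
  A = -1.085 -> Y = -1.177 ✓
All samples match this transformation.

(b) -A²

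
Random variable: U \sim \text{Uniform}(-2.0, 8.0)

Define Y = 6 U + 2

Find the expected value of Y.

For Y = 6U + 2:
E[Y] = 6 * E[U] + 2
E[U] = (-2 + 8)/2 = 3
E[Y] = 6 * 3 + 2 = 20

20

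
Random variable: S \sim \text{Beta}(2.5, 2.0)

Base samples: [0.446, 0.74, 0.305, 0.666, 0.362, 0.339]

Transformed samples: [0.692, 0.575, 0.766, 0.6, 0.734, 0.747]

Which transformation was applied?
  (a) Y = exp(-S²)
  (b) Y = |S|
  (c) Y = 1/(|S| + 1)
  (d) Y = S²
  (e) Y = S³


Checking option (c) Y = 1/(|S| + 1):
  S = 0.446 -> Y = 0.692 ✓
  S = 0.74 -> Y = 0.575 ✓
  S = 0.305 -> Y = 0.766 ✓
All samples match this transformation.

(c) 1/(|S| + 1)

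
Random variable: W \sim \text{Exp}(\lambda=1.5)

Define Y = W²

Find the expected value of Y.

Using E[X²] = Var(X) + (E[X])²:
E[W] = 0.66666667
Var(W) = 1/1.5^2 = 0.44444444
E[W²] = 0.44444444 + 0.66666667² = 0.44444444 + 0.44444444 = 0.88888889

0.88888889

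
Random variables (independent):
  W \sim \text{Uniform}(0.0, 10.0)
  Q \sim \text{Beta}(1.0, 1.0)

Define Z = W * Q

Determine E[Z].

For independent RVs: E[XY] = E[X]*E[Y]
E[W] = 5
E[Q] = 0.5
E[Z] = 5 * 0.5 = 2.5

2.5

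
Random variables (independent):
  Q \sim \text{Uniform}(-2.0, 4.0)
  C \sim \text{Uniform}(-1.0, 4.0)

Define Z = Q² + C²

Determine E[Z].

E[Z] = E[Q²] + E[C²]
E[Q²] = Var(Q) + E[Q]² = 3 + 1 = 4
E[C²] = Var(C) + E[C]² = 2.0833333 + 2.25 = 4.3333333
E[Z] = 4 + 4.3333333 = 8.3333333

8.3333333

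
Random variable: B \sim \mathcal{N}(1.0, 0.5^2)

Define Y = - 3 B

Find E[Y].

For Y = -3B:
E[Y] = -3 * E[B]
E[B] = 1.0 = 1
E[Y] = -3 * 1 = -3

-3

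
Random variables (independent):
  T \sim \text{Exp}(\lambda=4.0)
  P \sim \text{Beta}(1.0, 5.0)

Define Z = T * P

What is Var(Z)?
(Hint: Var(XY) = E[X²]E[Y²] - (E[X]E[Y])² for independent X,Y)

Var(XY) = E[X²]E[Y²] - (E[X]E[Y])²
E[T] = 0.25, Var(T) = 0.0625
E[P] = 0.16666667, Var(P) = 0.01984127
E[T²] = 0.0625 + 0.25² = 0.125
E[P²] = 0.01984127 + 0.16666667² = 0.047619048
Var(Z) = 0.125*0.047619048 - (0.25*0.16666667)²
= 0.005952381 - 0.0017361111 = 0.0042162698

0.0042162698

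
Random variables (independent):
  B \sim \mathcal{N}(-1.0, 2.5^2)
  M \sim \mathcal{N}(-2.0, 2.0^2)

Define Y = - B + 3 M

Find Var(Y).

For independent RVs: Var(aX + bY) = a²Var(X) + b²Var(Y)
Var(B) = 6.25
Var(M) = 4
Var(Y) = (-1)²*6.25 + 3²*4
= 1*6.25 + 9*4 = 42.25

42.25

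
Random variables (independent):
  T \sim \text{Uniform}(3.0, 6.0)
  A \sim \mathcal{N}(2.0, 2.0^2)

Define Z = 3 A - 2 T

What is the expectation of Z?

E[Z] = -2*E[T] + 3*E[A]
E[T] = 4.5
E[A] = 2
E[Z] = -2*4.5 + 3*2 = -3

-3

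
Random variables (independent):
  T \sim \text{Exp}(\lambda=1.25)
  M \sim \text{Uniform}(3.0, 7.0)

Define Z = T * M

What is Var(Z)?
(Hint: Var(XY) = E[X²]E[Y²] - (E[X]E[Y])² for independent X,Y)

Var(XY) = E[X²]E[Y²] - (E[X]E[Y])²
E[T] = 0.8, Var(T) = 0.64
E[M] = 5, Var(M) = 1.3333333
E[T²] = 0.64 + 0.8² = 1.28
E[M²] = 1.3333333 + 5² = 26.333333
Var(Z) = 1.28*26.333333 - (0.8*5)²
= 33.706667 - 16 = 17.706667

17.706667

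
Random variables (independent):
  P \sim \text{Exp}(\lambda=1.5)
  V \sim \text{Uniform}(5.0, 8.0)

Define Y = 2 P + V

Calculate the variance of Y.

For independent RVs: Var(aX + bY) = a²Var(X) + b²Var(Y)
Var(P) = 0.44444444
Var(V) = 0.75
Var(Y) = 2²*0.44444444 + 1²*0.75
= 4*0.44444444 + 1*0.75 = 2.5277778

2.5277778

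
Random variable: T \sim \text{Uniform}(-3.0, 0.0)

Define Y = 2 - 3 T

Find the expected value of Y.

For Y = -3T + 2:
E[Y] = -3 * E[T] + 2
E[T] = (-3 + 0)/2 = -1.5
E[Y] = -3 * (-1.5) + 2 = 6.5

6.5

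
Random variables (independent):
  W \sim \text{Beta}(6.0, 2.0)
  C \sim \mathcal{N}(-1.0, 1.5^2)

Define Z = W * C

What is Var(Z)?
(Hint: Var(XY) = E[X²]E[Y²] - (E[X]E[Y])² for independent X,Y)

Var(XY) = E[X²]E[Y²] - (E[X]E[Y])²
E[W] = 0.75, Var(W) = 0.020833333
E[C] = -1, Var(C) = 2.25
E[W²] = 0.020833333 + 0.75² = 0.58333333
E[C²] = 2.25 + (-1)² = 3.25
Var(Z) = 0.58333333*3.25 - (0.75*(-1))²
= 1.8958333 - 0.5625 = 1.3333333

1.3333333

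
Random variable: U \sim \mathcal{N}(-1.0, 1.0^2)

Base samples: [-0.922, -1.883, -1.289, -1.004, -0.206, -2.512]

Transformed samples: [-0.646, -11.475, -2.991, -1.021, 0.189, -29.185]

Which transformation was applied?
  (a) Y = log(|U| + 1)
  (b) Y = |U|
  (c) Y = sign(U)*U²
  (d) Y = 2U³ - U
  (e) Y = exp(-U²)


Checking option (d) Y = 2U³ - U:
  U = -0.922 -> Y = -0.646 ✓
  U = -1.883 -> Y = -11.475 ✓
  U = -1.289 -> Y = -2.991 ✓
All samples match this transformation.

(d) 2U³ - U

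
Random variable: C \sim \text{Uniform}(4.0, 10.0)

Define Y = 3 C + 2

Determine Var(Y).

For Y = aC + b: Var(Y) = a² * Var(C)
Var(C) = (10 - 4)^2/12 = 3
Var(Y) = 3² * 3 = 9 * 3 = 27

27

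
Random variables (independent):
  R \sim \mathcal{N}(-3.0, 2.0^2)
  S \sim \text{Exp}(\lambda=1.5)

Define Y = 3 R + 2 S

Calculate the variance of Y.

For independent RVs: Var(aX + bY) = a²Var(X) + b²Var(Y)
Var(R) = 4
Var(S) = 0.44444444
Var(Y) = 3²*4 + 2²*0.44444444
= 9*4 + 4*0.44444444 = 37.777778

37.777778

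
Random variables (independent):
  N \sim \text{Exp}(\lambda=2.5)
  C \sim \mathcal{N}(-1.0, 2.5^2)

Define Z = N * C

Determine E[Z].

For independent RVs: E[XY] = E[X]*E[Y]
E[N] = 0.4
E[C] = -1
E[Z] = 0.4 * (-1) = -0.4

-0.4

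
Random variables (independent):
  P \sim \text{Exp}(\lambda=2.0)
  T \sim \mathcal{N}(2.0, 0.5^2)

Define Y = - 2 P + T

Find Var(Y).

For independent RVs: Var(aX + bY) = a²Var(X) + b²Var(Y)
Var(P) = 0.25
Var(T) = 0.25
Var(Y) = (-2)²*0.25 + 1²*0.25
= 4*0.25 + 1*0.25 = 1.25

1.25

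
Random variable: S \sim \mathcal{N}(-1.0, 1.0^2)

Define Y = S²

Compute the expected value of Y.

E[S²] = Var(S) + (E[S])² = 1 + 1 = 2

2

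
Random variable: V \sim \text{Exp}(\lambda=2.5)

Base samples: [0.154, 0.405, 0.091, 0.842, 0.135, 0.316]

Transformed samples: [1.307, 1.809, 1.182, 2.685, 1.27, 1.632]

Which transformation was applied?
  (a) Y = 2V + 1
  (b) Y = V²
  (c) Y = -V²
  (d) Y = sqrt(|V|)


Checking option (a) Y = 2V + 1:
  V = 0.154 -> Y = 1.307 ✓
  V = 0.405 -> Y = 1.809 ✓
  V = 0.091 -> Y = 1.182 ✓
All samples match this transformation.

(a) 2V + 1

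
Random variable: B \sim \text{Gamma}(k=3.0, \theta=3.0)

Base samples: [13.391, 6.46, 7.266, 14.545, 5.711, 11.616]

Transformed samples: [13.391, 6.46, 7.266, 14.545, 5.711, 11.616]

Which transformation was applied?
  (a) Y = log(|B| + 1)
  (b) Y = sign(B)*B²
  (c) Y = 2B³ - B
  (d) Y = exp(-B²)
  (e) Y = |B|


Checking option (e) Y = |B|:
  B = 13.391 -> Y = 13.391 ✓
  B = 6.46 -> Y = 6.46 ✓
  B = 7.266 -> Y = 7.266 ✓
All samples match this transformation.

(e) |B|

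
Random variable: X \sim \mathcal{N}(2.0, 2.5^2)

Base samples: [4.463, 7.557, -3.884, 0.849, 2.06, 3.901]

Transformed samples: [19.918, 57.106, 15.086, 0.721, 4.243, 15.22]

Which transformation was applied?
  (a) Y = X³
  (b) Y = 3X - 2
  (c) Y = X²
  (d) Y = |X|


Checking option (c) Y = X²:
  X = 4.463 -> Y = 19.918 ✓
  X = 7.557 -> Y = 57.106 ✓
  X = -3.884 -> Y = 15.086 ✓
All samples match this transformation.

(c) X²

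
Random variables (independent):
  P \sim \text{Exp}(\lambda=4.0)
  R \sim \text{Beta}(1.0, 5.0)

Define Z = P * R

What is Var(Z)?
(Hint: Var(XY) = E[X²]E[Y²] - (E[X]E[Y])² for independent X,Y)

Var(XY) = E[X²]E[Y²] - (E[X]E[Y])²
E[P] = 0.25, Var(P) = 0.0625
E[R] = 0.16666667, Var(R) = 0.01984127
E[P²] = 0.0625 + 0.25² = 0.125
E[R²] = 0.01984127 + 0.16666667² = 0.047619048
Var(Z) = 0.125*0.047619048 - (0.25*0.16666667)²
= 0.005952381 - 0.0017361111 = 0.0042162698

0.0042162698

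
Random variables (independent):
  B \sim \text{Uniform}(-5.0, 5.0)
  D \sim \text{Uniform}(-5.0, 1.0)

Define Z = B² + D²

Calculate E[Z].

E[Z] = E[B²] + E[D²]
E[B²] = Var(B) + E[B]² = 8.3333333 + 0 = 8.3333333
E[D²] = Var(D) + E[D]² = 3 + 4 = 7
E[Z] = 8.3333333 + 7 = 15.333333

15.333333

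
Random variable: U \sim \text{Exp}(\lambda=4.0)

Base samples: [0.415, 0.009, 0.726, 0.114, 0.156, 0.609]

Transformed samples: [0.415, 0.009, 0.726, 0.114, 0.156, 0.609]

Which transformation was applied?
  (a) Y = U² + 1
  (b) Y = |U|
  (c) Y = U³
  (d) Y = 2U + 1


Checking option (b) Y = |U|:
  U = 0.415 -> Y = 0.415 ✓
  U = 0.009 -> Y = 0.009 ✓
  U = 0.726 -> Y = 0.726 ✓
All samples match this transformation.

(b) |U|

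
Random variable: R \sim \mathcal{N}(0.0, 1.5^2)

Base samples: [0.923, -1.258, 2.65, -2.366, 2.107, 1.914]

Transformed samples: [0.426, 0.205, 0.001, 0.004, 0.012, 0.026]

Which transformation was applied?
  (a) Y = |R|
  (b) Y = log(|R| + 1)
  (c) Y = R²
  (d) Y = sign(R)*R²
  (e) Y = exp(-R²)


Checking option (e) Y = exp(-R²):
  R = 0.923 -> Y = 0.426 ✓
  R = -1.258 -> Y = 0.205 ✓
  R = 2.65 -> Y = 0.001 ✓
All samples match this transformation.

(e) exp(-R²)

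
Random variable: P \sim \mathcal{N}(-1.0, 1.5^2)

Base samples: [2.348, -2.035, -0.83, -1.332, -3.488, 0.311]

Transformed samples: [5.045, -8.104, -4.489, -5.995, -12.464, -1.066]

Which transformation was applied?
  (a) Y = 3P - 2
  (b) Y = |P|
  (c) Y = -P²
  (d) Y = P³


Checking option (a) Y = 3P - 2:
  P = 2.348 -> Y = 5.045 ✓
  P = -2.035 -> Y = -8.104 ✓
  P = -0.83 -> Y = -4.489 ✓
All samples match this transformation.

(a) 3P - 2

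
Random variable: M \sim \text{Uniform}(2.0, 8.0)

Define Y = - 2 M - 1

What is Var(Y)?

For Y = aM + b: Var(Y) = a² * Var(M)
Var(M) = (8 - 2)^2/12 = 3
Var(Y) = (-2)² * 3 = 4 * 3 = 12

12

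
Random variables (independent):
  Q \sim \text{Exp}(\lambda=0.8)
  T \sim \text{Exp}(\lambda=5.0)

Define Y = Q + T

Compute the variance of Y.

For independent RVs: Var(aX + bY) = a²Var(X) + b²Var(Y)
Var(Q) = 1.5625
Var(T) = 0.04
Var(Y) = 1²*1.5625 + 1²*0.04
= 1*1.5625 + 1*0.04 = 1.6025

1.6025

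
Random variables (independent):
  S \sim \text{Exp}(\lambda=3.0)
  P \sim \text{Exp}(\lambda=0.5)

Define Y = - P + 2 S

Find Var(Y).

For independent RVs: Var(aX + bY) = a²Var(X) + b²Var(Y)
Var(S) = 0.11111111
Var(P) = 4
Var(Y) = 2²*0.11111111 + (-1)²*4
= 4*0.11111111 + 1*4 = 4.4444444

4.4444444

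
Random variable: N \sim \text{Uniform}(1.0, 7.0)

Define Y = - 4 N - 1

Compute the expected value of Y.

For Y = -4N - 1:
E[Y] = -4 * E[N] - 1
E[N] = (1 + 7)/2 = 4
E[Y] = -4 * 4 - 1 = -17

-17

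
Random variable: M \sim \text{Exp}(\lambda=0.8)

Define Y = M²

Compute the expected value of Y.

E[M²] = Var(M) + (E[M])² = 1.5625 + 1.5625 = 3.125

3.125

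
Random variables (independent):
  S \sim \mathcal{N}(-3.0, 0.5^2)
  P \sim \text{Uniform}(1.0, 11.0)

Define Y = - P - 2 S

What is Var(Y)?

For independent RVs: Var(aX + bY) = a²Var(X) + b²Var(Y)
Var(S) = 0.25
Var(P) = 8.3333333
Var(Y) = (-2)²*0.25 + (-1)²*8.3333333
= 4*0.25 + 1*8.3333333 = 9.3333333

9.3333333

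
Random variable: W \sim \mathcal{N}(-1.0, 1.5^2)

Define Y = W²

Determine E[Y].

E[W²] = Var(W) + (E[W])² = 2.25 + 1 = 3.25

3.25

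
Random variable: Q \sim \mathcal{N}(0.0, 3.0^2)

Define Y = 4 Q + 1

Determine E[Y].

For Y = 4Q + 1:
E[Y] = 4 * E[Q] + 1
E[Q] = 0.0 = 0
E[Y] = 4 * 0 + 1 = 1

1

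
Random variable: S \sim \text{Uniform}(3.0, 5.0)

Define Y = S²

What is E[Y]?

E[S²] = Var(S) + (E[S])² = 0.33333333 + 16 = 16.333333

16.333333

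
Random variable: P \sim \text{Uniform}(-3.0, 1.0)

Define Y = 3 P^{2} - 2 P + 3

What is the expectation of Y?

E[Y] = 3*E[P²] - 2*E[P] + 3
E[P] = -1
E[P²] = Var(P) + (E[P])² = 1.3333333 + 1 = 2.3333333
E[Y] = 3*2.3333333 - 2*(-1) + 3 = 12

12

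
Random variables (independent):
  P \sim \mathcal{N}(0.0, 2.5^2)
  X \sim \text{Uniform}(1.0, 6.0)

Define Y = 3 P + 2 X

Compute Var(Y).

For independent RVs: Var(aX + bY) = a²Var(X) + b²Var(Y)
Var(P) = 6.25
Var(X) = 2.0833333
Var(Y) = 3²*6.25 + 2²*2.0833333
= 9*6.25 + 4*2.0833333 = 64.583333

64.583333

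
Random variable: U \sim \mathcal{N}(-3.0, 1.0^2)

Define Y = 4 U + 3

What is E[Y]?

For Y = 4U + 3:
E[Y] = 4 * E[U] + 3
E[U] = -3.0 = -3
E[Y] = 4 * (-3) + 3 = -9

-9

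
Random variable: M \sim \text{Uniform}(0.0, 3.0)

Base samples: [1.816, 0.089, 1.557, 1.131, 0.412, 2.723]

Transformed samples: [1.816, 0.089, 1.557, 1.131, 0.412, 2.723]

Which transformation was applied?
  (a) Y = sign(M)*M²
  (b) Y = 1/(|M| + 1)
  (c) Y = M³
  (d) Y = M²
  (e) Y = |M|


Checking option (e) Y = |M|:
  M = 1.816 -> Y = 1.816 ✓
  M = 0.089 -> Y = 0.089 ✓
  M = 1.557 -> Y = 1.557 ✓
All samples match this transformation.

(e) |M|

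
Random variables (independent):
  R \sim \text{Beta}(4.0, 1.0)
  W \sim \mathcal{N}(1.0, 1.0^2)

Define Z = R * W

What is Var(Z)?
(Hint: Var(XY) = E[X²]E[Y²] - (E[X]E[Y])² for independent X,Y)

Var(XY) = E[X²]E[Y²] - (E[X]E[Y])²
E[R] = 0.8, Var(R) = 0.026666667
E[W] = 1, Var(W) = 1
E[R²] = 0.026666667 + 0.8² = 0.66666667
E[W²] = 1 + 1² = 2
Var(Z) = 0.66666667*2 - (0.8*1)²
= 1.3333333 - 0.64 = 0.69333333

0.69333333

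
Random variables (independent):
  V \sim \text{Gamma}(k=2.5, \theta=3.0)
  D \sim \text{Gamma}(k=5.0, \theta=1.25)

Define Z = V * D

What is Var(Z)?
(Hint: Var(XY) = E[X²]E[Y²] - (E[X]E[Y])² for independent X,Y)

Var(XY) = E[X²]E[Y²] - (E[X]E[Y])²
E[V] = 7.5, Var(V) = 22.5
E[D] = 6.25, Var(D) = 7.8125
E[V²] = 22.5 + 7.5² = 78.75
E[D²] = 7.8125 + 6.25² = 46.875
Var(Z) = 78.75*46.875 - (7.5*6.25)²
= 3691.4062 - 2197.2656 = 1494.1406

1494.1406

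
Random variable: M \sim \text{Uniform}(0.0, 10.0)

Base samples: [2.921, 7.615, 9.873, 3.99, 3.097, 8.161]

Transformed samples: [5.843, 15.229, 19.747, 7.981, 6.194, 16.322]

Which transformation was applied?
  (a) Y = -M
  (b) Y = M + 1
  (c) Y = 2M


Checking option (c) Y = 2M:
  M = 2.921 -> Y = 5.843 ✓
  M = 7.615 -> Y = 15.229 ✓
  M = 9.873 -> Y = 19.747 ✓
All samples match this transformation.

(c) 2M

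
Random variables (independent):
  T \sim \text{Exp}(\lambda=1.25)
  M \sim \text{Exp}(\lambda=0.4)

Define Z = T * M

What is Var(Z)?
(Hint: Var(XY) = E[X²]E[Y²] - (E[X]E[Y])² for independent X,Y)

Var(XY) = E[X²]E[Y²] - (E[X]E[Y])²
E[T] = 0.8, Var(T) = 0.64
E[M] = 2.5, Var(M) = 6.25
E[T²] = 0.64 + 0.8² = 1.28
E[M²] = 6.25 + 2.5² = 12.5
Var(Z) = 1.28*12.5 - (0.8*2.5)²
= 16 - 4 = 12

12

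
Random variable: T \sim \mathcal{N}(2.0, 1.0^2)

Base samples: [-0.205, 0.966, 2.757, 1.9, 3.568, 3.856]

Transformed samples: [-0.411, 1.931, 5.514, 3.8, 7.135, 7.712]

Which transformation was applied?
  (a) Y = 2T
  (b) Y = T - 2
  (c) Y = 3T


Checking option (a) Y = 2T:
  T = -0.205 -> Y = -0.411 ✓
  T = 0.966 -> Y = 1.931 ✓
  T = 2.757 -> Y = 5.514 ✓
All samples match this transformation.

(a) 2T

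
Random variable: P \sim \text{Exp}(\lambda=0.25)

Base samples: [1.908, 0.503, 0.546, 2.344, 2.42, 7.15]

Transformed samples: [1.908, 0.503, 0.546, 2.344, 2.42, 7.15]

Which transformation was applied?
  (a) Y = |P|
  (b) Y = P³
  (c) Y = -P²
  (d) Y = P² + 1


Checking option (a) Y = |P|:
  P = 1.908 -> Y = 1.908 ✓
  P = 0.503 -> Y = 0.503 ✓
  P = 0.546 -> Y = 0.546 ✓
All samples match this transformation.

(a) |P|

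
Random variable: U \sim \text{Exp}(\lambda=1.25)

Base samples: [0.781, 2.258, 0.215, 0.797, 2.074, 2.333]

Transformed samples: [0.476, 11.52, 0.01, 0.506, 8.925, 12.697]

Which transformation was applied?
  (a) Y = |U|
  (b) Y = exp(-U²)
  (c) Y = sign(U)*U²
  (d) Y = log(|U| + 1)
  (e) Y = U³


Checking option (e) Y = U³:
  U = 0.781 -> Y = 0.476 ✓
  U = 2.258 -> Y = 11.52 ✓
  U = 0.215 -> Y = 0.01 ✓
All samples match this transformation.

(e) U³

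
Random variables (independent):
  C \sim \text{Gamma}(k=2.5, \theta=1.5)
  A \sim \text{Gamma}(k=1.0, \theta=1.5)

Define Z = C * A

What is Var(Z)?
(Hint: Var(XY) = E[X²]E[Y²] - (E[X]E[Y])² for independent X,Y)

Var(XY) = E[X²]E[Y²] - (E[X]E[Y])²
E[C] = 3.75, Var(C) = 5.625
E[A] = 1.5, Var(A) = 2.25
E[C²] = 5.625 + 3.75² = 19.6875
E[A²] = 2.25 + 1.5² = 4.5
Var(Z) = 19.6875*4.5 - (3.75*1.5)²
= 88.59375 - 31.640625 = 56.953125

56.953125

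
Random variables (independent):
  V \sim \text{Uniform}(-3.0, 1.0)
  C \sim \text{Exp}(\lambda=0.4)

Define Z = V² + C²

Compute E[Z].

E[Z] = E[V²] + E[C²]
E[V²] = Var(V) + E[V]² = 1.3333333 + 1 = 2.3333333
E[C²] = Var(C) + E[C]² = 6.25 + 6.25 = 12.5
E[Z] = 2.3333333 + 12.5 = 14.833333

14.833333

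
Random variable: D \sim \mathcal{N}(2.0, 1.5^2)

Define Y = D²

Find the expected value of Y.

E[D²] = Var(D) + (E[D])² = 2.25 + 4 = 6.25

6.25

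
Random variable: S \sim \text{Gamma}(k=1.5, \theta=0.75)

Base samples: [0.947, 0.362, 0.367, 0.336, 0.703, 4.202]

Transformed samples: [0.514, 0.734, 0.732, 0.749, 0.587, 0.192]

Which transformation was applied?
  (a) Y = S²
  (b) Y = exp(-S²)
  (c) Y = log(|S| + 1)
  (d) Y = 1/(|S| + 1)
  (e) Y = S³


Checking option (d) Y = 1/(|S| + 1):
  S = 0.947 -> Y = 0.514 ✓
  S = 0.362 -> Y = 0.734 ✓
  S = 0.367 -> Y = 0.732 ✓
All samples match this transformation.

(d) 1/(|S| + 1)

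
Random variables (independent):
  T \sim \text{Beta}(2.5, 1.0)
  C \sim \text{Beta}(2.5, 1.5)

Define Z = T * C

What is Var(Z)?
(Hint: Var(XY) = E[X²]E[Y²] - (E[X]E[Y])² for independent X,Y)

Var(XY) = E[X²]E[Y²] - (E[X]E[Y])²
E[T] = 0.71428571, Var(T) = 0.045351474
E[C] = 0.625, Var(C) = 0.046875
E[T²] = 0.045351474 + 0.71428571² = 0.55555556
E[C²] = 0.046875 + 0.625² = 0.4375
Var(Z) = 0.55555556*0.4375 - (0.71428571*0.625)²
= 0.24305556 - 0.19929847 = 0.043757086

0.043757086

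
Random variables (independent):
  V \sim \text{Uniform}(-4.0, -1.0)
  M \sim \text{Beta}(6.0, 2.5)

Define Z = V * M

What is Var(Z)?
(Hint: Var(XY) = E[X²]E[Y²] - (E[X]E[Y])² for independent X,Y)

Var(XY) = E[X²]E[Y²] - (E[X]E[Y])²
E[V] = -2.5, Var(V) = 0.75
E[M] = 0.70588235, Var(M) = 0.021853943
E[V²] = 0.75 + (-2.5)² = 7
E[M²] = 0.021853943 + 0.70588235² = 0.52012384
Var(Z) = 7*0.52012384 - (-2.5*0.70588235)²
= 3.6408669 - 3.1141869 = 0.52668002

0.52668002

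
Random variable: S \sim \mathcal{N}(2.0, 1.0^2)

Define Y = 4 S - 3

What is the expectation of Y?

For Y = 4S - 3:
E[Y] = 4 * E[S] - 3
E[S] = 2.0 = 2
E[Y] = 4 * 2 - 3 = 5

5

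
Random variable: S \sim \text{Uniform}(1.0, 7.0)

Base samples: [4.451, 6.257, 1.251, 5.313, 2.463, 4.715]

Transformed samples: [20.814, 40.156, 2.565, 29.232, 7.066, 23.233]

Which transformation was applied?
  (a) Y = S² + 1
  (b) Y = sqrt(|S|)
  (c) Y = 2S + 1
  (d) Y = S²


Checking option (a) Y = S² + 1:
  S = 4.451 -> Y = 20.814 ✓
  S = 6.257 -> Y = 40.156 ✓
  S = 1.251 -> Y = 2.565 ✓
All samples match this transformation.

(a) S² + 1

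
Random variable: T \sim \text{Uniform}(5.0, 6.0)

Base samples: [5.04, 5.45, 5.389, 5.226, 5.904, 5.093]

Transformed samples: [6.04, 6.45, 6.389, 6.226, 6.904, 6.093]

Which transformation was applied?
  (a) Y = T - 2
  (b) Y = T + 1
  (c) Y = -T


Checking option (b) Y = T + 1:
  T = 5.04 -> Y = 6.04 ✓
  T = 5.45 -> Y = 6.45 ✓
  T = 5.389 -> Y = 6.389 ✓
All samples match this transformation.

(b) T + 1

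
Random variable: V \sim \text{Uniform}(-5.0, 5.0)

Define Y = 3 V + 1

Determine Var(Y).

For Y = aV + b: Var(Y) = a² * Var(V)
Var(V) = (5 + 5)^2/12 = 8.3333333
Var(Y) = 3² * 8.3333333 = 9 * 8.3333333 = 75

75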